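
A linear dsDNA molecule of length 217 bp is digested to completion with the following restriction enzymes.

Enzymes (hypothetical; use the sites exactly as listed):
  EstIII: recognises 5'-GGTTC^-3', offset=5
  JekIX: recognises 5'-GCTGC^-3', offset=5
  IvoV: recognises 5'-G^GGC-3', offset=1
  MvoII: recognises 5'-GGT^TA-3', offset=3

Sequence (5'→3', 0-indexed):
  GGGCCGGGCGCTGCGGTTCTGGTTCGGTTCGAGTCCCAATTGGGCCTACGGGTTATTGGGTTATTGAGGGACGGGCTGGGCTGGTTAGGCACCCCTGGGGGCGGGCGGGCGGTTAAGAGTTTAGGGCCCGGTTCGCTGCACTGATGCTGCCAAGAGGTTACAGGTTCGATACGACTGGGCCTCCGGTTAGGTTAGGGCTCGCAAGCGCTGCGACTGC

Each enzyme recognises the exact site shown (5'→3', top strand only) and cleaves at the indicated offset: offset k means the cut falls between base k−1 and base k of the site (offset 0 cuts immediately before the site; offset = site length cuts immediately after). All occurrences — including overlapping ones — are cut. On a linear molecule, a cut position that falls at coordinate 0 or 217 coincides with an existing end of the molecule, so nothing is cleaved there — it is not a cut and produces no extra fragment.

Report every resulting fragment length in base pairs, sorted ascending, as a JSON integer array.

Site scan:
  EstIII (GGTTC, off=5): starts [14, 20, 25, 129, 162] → cuts [19, 25, 30, 134, 167]
  JekIX (GCTGC, off=5): starts [9, 134, 145, 206] → cuts [14, 139, 150, 211]
  IvoV (GGGC, off=1): starts [0, 5, 41, 72, 77, 98, 102, 106, 123, 176, 194] → cuts [1, 6, 42, 73, 78, 99, 103, 107, 124, 177, 195]
  MvoII (GGTTA, off=3): starts [50, 58, 82, 110, 155, 184, 189] → cuts [53, 61, 85, 113, 158, 187, 192]

Pooled cuts: [1, 6, 14, 19, 25, 30, 42, 53, 61, 73, 78, 85, 99, 103, 107, 113, 124, 134, 139, 150, 158, 167, 177, 187, 192, 195, 211]

Fragments:
  [0,1): 1 bp
  [1,6): 5 bp
  [6,14): 8 bp
  [14,19): 5 bp
  [19,25): 6 bp
  [25,30): 5 bp
  [30,42): 12 bp
  [42,53): 11 bp
  [53,61): 8 bp
  [61,73): 12 bp
  [73,78): 5 bp
  [78,85): 7 bp
  [85,99): 14 bp
  [99,103): 4 bp
  [103,107): 4 bp
  [107,113): 6 bp
  [113,124): 11 bp
  [124,134): 10 bp
  [134,139): 5 bp
  [139,150): 11 bp
  [150,158): 8 bp
  [158,167): 9 bp
  [167,177): 10 bp
  [177,187): 10 bp
  [187,192): 5 bp
  [192,195): 3 bp
  [195,211): 16 bp
  [211,217): 6 bp

[1,3,4,4,5,5,5,5,5,5,6,6,6,7,8,8,8,9,10,10,10,11,11,11,12,12,14,16]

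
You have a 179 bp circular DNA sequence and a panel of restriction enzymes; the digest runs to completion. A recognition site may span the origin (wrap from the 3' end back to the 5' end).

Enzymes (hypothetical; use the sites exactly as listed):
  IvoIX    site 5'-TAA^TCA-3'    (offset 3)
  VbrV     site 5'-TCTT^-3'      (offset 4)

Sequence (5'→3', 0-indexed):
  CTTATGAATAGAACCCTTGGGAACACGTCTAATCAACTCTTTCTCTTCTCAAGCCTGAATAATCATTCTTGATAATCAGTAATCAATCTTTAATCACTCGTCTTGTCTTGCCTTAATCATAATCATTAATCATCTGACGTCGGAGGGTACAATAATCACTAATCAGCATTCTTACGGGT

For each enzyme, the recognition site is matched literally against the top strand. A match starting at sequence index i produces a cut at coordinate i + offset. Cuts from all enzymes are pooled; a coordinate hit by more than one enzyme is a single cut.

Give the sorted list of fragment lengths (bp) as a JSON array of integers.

[3,5,5,6,6,7,7,7,7,8,8,9,9,11,11,15,26,29]

Per-enzyme occurrences:
  IvoIX TAATCA/3: at [29, 59, 72, 79, 90, 113, 119, 126, 152, 159] ⇒ [32, 62, 75, 82, 93, 116, 122, 129, 155, 162]
  VbrV TCTT/4: at [37, 43, 66, 86, 100, 105, 169, 178] ⇒ [3, 41, 47, 70, 90, 104, 109, 173]

Pooled cuts: [3, 32, 41, 47, 62, 70, 75, 82, 90, 93, 104, 109, 116, 122, 129, 155, 162, 173]

Fragments:
  3→32: 29 bp
  32→41: 9 bp
  41→47: 6 bp
  47→62: 15 bp
  62→70: 8 bp
  70→75: 5 bp
  75→82: 7 bp
  82→90: 8 bp
  90→93: 3 bp
  93→104: 11 bp
  104→109: 5 bp
  109→116: 7 bp
  116→122: 6 bp
  122→129: 7 bp
  129→155: 26 bp
  155→162: 7 bp
  162→173: 11 bp
  173→3 (wrap): 179-173+3 = 9 bp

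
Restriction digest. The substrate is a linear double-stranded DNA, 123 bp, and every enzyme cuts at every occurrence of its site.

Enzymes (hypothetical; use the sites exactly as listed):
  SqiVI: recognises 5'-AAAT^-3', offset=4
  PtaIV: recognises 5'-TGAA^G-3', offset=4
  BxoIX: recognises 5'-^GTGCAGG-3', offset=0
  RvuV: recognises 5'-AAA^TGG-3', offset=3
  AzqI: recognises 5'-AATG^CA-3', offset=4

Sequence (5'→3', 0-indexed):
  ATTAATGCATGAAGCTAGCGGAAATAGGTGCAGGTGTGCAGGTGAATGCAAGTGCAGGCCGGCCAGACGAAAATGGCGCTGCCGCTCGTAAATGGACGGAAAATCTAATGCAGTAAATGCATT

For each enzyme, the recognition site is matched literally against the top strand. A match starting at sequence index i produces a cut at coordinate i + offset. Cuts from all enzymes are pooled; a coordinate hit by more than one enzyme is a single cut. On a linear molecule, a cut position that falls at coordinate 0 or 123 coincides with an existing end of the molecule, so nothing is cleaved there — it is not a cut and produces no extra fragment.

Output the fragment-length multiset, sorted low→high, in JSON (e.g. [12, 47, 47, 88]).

[1,1,1,2,3,4,6,6,7,8,8,11,12,13,18,22]

Site scan:
  SqiVI AAAT/4: at [21, 70, 89, 100, 114] ⇒ [25, 74, 93, 104, 118]
  PtaIV TGAAG/4: at [9] ⇒ [13]
  BxoIX GTGCAGG/0: at [27, 35, 51] ⇒ [27, 35, 51]
  RvuV AAATGG/3: at [70, 89] ⇒ [73, 92]
  AzqI AATGCA/4: at [3, 44, 106, 115] ⇒ [7, 48, 110, 119]

All cut coordinates (distinct, sorted): [7, 13, 25, 27, 35, 48, 51, 73, 74, 92, 93, 104, 110, 118, 119]

Fragments:
  [0,7): 7 bp
  [7,13): 6 bp
  [13,25): 12 bp
  [25,27): 2 bp
  [27,35): 8 bp
  [35,48): 13 bp
  [48,51): 3 bp
  [51,73): 22 bp
  [73,74): 1 bp
  [74,92): 18 bp
  [92,93): 1 bp
  [93,104): 11 bp
  [104,110): 6 bp
  [110,118): 8 bp
  [118,119): 1 bp
  [119,123): 4 bp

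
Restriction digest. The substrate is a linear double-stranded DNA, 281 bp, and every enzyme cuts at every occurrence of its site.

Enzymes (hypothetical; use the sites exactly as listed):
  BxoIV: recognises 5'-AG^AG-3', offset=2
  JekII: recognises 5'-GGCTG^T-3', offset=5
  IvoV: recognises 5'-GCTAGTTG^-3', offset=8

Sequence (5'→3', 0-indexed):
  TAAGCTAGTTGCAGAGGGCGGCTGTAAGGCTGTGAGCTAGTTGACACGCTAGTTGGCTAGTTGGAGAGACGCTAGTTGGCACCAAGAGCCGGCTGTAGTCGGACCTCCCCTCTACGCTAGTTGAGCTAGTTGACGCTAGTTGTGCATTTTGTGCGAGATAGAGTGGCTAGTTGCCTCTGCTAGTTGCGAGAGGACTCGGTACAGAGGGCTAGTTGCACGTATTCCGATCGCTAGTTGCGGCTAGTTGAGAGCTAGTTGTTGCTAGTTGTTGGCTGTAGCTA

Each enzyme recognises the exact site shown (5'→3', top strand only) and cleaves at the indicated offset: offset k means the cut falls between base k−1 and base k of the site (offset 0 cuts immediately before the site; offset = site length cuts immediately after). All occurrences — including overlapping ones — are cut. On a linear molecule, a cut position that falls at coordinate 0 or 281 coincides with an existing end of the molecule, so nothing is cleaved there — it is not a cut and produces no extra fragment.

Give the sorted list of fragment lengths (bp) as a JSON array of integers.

[2,3,3,4,6,7,8,8,8,9,9,9,10,10,10,10,11,11,11,12,12,12,13,14,19,22,28]

Per-enzyme occurrences:
  BxoIV AGAG/2: at [12, 64, 84, 159, 188, 202, 247] ⇒ [14, 66, 86, 161, 190, 204, 249]
  JekII GGCTGT/5: at [19, 27, 90, 270] ⇒ [24, 32, 95, 275]
  IvoV GCTAGTTG/8: at [3, 35, 47, 55, 70, 115, 124, 134, 165, 178, 207, 229, 239, 250, 260] ⇒ [11, 43, 55, 63, 78, 123, 132, 142, 173, 186, 215, 237, 247, 258, 268]

Pooled cuts: [11, 14, 24, 32, 43, 55, 63, 66, 78, 86, 95, 123, 132, 142, 161, 173, 186, 190, 204, 215, 237, 247, 249, 258, 268, 275]

Fragments:
  [0,11): 11 bp
  [11,14): 3 bp
  [14,24): 10 bp
  [24,32): 8 bp
  [32,43): 11 bp
  [43,55): 12 bp
  [55,63): 8 bp
  [63,66): 3 bp
  [66,78): 12 bp
  [78,86): 8 bp
  [86,95): 9 bp
  [95,123): 28 bp
  [123,132): 9 bp
  [132,142): 10 bp
  [142,161): 19 bp
  [161,173): 12 bp
  [173,186): 13 bp
  [186,190): 4 bp
  [190,204): 14 bp
  [204,215): 11 bp
  [215,237): 22 bp
  [237,247): 10 bp
  [247,249): 2 bp
  [249,258): 9 bp
  [258,268): 10 bp
  [268,275): 7 bp
  [275,281): 6 bp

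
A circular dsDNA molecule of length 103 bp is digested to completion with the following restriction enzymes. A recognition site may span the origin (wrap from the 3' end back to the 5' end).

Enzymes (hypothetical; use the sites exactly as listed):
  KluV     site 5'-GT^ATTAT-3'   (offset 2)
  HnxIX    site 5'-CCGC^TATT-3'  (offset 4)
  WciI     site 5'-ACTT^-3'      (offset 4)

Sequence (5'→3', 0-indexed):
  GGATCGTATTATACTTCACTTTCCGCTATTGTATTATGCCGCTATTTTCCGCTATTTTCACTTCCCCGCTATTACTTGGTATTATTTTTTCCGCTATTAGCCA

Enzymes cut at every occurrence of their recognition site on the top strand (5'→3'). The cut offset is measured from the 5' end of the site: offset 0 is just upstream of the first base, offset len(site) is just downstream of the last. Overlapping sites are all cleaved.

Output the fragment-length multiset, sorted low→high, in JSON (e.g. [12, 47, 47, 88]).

[3,5,5,6,6,8,9,10,10,11,14,16]

Site scan:
  KluV GTATTAT/2: at [5, 30, 78] ⇒ [7, 32, 80]
  HnxIX CCGCTATT/4: at [22, 38, 48, 65, 90] ⇒ [26, 42, 52, 69, 94]
  WciI ACTT/4: at [12, 17, 59, 73] ⇒ [16, 21, 63, 77]

Pooled cuts: [7, 16, 21, 26, 32, 42, 52, 63, 69, 77, 80, 94]

Fragment lengths:
  7→16: 9 bp
  16→21: 5 bp
  21→26: 5 bp
  26→32: 6 bp
  32→42: 10 bp
  42→52: 10 bp
  52→63: 11 bp
  63→69: 6 bp
  69→77: 8 bp
  77→80: 3 bp
  80→94: 14 bp
  94→7 (wrap): 103-94+7 = 16 bp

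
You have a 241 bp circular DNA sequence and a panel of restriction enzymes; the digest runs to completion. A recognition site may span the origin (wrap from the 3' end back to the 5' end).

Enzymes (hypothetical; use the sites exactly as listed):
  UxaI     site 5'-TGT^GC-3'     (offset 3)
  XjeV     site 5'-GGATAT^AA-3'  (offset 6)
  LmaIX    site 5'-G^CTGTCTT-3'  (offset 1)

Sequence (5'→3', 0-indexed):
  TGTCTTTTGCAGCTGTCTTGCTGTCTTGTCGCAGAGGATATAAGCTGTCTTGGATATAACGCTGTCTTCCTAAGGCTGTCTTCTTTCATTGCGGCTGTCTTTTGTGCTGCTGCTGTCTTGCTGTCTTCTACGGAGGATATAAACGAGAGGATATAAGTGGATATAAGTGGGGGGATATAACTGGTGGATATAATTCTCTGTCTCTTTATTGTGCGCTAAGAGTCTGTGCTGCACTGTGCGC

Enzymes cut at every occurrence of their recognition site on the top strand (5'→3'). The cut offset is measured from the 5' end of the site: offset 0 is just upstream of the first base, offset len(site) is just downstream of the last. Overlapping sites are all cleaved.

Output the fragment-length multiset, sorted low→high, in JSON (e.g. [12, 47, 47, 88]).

[3,3,4,7,8,8,10,10,11,13,13,13,14,14,14,15,19,20,21,21]

Site scan:
  UxaI (TGTGC, off=3): starts [102, 209, 224, 234] → cuts [105, 212, 227, 237]
  XjeV (GGATATAA, off=6): starts [35, 51, 134, 148, 158, 172, 185] → cuts [41, 57, 140, 154, 164, 178, 191]
  LmaIX (GCTGTCTT, off=1): starts [11, 19, 43, 60, 74, 93, 111, 119, 239] → cuts [12, 20, 44, 61, 75, 94, 112, 120, 240]

Pooled cuts: [12, 20, 41, 44, 57, 61, 75, 94, 105, 112, 120, 140, 154, 164, 178, 191, 212, 227, 237, 240]

Fragment lengths:
  12→20: 8 bp
  20→41: 21 bp
  41→44: 3 bp
  44→57: 13 bp
  57→61: 4 bp
  61→75: 14 bp
  75→94: 19 bp
  94→105: 11 bp
  105→112: 7 bp
  112→120: 8 bp
  120→140: 20 bp
  140→154: 14 bp
  154→164: 10 bp
  164→178: 14 bp
  178→191: 13 bp
  191→212: 21 bp
  212→227: 15 bp
  227→237: 10 bp
  237→240: 3 bp
  240→12 (wrap): 241-240+12 = 13 bp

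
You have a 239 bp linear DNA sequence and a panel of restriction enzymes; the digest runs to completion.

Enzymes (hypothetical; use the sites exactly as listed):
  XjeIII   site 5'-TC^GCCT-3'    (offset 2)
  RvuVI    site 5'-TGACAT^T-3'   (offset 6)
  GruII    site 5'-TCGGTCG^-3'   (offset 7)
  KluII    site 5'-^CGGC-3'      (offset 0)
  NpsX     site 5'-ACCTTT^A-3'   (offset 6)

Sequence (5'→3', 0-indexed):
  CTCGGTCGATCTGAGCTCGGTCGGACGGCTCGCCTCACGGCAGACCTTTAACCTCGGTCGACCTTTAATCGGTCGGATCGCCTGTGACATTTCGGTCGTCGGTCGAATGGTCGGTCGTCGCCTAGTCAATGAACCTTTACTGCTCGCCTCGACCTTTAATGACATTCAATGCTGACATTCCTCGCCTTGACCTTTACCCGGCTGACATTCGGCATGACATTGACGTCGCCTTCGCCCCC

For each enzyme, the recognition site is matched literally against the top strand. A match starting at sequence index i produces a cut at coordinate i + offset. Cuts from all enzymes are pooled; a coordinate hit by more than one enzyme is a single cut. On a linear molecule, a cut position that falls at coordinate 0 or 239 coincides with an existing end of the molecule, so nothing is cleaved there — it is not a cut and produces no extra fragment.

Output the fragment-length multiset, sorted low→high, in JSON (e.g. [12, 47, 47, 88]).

Site scan:
  XjeIII TCGCCT/2: at [29, 77, 117, 143, 181, 225] ⇒ [31, 79, 119, 145, 183, 227]
  RvuVI TGACATT/6: at [84, 159, 172, 202, 214] ⇒ [90, 165, 178, 208, 220]
  GruII TCGGTCG/7: at [1, 16, 53, 68, 91, 98, 110] ⇒ [8, 23, 60, 75, 98, 105, 117]
  KluII CGGC/0: at [25, 37, 198, 209] ⇒ [25, 37, 198, 209]
  NpsX ACCTTTA/6: at [43, 60, 132, 151, 189] ⇒ [49, 66, 138, 157, 195]

Pooled cuts: [8, 23, 25, 31, 37, 49, 60, 66, 75, 79, 90, 98, 105, 117, 119, 138, 145, 157, 165, 178, 183, 195, 198, 208, 209, 220, 227]

Fragments:
  [0,8): 8 bp
  [8,23): 15 bp
  [23,25): 2 bp
  [25,31): 6 bp
  [31,37): 6 bp
  [37,49): 12 bp
  [49,60): 11 bp
  [60,66): 6 bp
  [66,75): 9 bp
  [75,79): 4 bp
  [79,90): 11 bp
  [90,98): 8 bp
  [98,105): 7 bp
  [105,117): 12 bp
  [117,119): 2 bp
  [119,138): 19 bp
  [138,145): 7 bp
  [145,157): 12 bp
  [157,165): 8 bp
  [165,178): 13 bp
  [178,183): 5 bp
  [183,195): 12 bp
  [195,198): 3 bp
  [198,208): 10 bp
  [208,209): 1 bp
  [209,220): 11 bp
  [220,227): 7 bp
  [227,239): 12 bp

[1,2,2,3,4,5,6,6,6,7,7,7,8,8,8,9,10,11,11,11,12,12,12,12,12,13,15,19]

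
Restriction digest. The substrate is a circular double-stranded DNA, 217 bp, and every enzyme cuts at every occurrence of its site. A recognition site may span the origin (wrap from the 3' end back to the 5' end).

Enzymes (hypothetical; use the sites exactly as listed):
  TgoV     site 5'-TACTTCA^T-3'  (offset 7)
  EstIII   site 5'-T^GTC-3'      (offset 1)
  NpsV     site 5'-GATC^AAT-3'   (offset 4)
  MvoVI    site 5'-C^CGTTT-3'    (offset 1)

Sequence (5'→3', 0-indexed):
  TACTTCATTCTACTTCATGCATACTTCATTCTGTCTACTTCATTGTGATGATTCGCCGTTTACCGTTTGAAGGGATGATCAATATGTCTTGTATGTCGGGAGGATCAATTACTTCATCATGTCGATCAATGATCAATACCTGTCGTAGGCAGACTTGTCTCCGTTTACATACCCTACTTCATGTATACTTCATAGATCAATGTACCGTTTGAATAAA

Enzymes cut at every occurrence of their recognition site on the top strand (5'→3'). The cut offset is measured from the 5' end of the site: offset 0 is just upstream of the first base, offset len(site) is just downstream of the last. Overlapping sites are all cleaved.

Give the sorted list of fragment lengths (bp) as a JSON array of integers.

[4,4,5,5,6,7,7,7,7,7,9,10,10,10,11,11,12,14,15,17,19,20]

Scan for sites:
  TgoV TACTTCAT/7: at [0, 10, 21, 35, 109, 174, 185] ⇒ [7, 17, 28, 42, 116, 181, 192]
  EstIII TGTC/1: at [31, 84, 93, 119, 140, 155] ⇒ [32, 85, 94, 120, 141, 156]
  NpsV GATCAAT/4: at [76, 102, 123, 130, 194] ⇒ [80, 106, 127, 134, 198]
  MvoVI CCGTTT/1: at [55, 62, 160, 204] ⇒ [56, 63, 161, 205]

Pooled cuts: [7, 17, 28, 32, 42, 56, 63, 80, 85, 94, 106, 116, 120, 127, 134, 141, 156, 161, 181, 192, 198, 205]

Fragment lengths:
  7→17: 10 bp
  17→28: 11 bp
  28→32: 4 bp
  32→42: 10 bp
  42→56: 14 bp
  56→63: 7 bp
  63→80: 17 bp
  80→85: 5 bp
  85→94: 9 bp
  94→106: 12 bp
  106→116: 10 bp
  116→120: 4 bp
  120→127: 7 bp
  127→134: 7 bp
  134→141: 7 bp
  141→156: 15 bp
  156→161: 5 bp
  161→181: 20 bp
  181→192: 11 bp
  192→198: 6 bp
  198→205: 7 bp
  205→7 (wrap): 217-205+7 = 19 bp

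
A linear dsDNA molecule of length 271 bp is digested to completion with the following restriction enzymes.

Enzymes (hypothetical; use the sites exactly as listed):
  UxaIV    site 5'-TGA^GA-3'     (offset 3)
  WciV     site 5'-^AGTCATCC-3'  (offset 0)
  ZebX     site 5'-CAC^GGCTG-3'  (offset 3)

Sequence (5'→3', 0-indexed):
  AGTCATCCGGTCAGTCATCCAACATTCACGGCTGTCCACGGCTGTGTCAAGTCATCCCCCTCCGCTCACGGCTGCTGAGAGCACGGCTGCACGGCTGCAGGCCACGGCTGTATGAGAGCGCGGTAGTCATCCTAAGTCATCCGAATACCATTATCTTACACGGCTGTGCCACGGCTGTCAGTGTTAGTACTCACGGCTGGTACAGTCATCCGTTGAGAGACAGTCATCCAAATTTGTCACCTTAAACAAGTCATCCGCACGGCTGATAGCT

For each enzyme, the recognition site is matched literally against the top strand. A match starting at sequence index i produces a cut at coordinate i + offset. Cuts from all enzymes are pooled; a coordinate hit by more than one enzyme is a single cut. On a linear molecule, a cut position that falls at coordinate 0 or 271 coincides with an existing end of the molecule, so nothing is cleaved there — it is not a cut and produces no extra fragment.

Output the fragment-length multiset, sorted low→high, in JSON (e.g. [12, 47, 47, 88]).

[5,6,8,9,9,9,10,10,10,10,11,11,12,12,13,13,17,20,22,27,27]

Scan for sites:
  UxaIV (TGAGA, off=3): starts [75, 112, 213] → cuts [78, 115, 216]
  WciV (AGTCATCC, off=0): starts [0, 12, 49, 124, 134, 203, 221, 248] → cuts [12, 49, 124, 134, 203, 221, 248] (position 0 is a terminus of the linear molecule — no cut)
  ZebX (CACGGCTG, off=3): starts [26, 36, 66, 81, 89, 102, 158, 169, 191, 257] → cuts [29, 39, 69, 84, 92, 105, 161, 172, 194, 260]

Pooled cuts: [12, 29, 39, 49, 69, 78, 84, 92, 105, 115, 124, 134, 161, 172, 194, 203, 216, 221, 248, 260]

Fragments:
  [0,12): 12 bp
  [12,29): 17 bp
  [29,39): 10 bp
  [39,49): 10 bp
  [49,69): 20 bp
  [69,78): 9 bp
  [78,84): 6 bp
  [84,92): 8 bp
  [92,105): 13 bp
  [105,115): 10 bp
  [115,124): 9 bp
  [124,134): 10 bp
  [134,161): 27 bp
  [161,172): 11 bp
  [172,194): 22 bp
  [194,203): 9 bp
  [203,216): 13 bp
  [216,221): 5 bp
  [221,248): 27 bp
  [248,260): 12 bp
  [260,271): 11 bp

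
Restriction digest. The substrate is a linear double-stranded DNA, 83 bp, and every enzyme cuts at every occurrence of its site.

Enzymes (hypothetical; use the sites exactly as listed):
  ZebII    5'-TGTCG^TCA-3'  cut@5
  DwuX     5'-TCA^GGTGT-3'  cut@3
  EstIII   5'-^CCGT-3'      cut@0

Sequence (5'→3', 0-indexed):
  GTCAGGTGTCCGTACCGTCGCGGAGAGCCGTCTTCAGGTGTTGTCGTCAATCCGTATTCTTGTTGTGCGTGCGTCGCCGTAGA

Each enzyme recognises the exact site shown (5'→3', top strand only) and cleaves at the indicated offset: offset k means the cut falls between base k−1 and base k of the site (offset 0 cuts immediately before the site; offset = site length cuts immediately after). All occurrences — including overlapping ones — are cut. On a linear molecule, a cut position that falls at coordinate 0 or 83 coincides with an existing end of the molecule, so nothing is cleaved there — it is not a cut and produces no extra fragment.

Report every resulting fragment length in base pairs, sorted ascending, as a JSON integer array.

Per-enzyme occurrences:
  ZebII TGTCGTCA/5: at [41] ⇒ [46]
  DwuX TCAGGTGT/3: at [1, 33] ⇒ [4, 36]
  EstIII CCGT/0: at [9, 14, 27, 51, 76] ⇒ [9, 14, 27, 51, 76]

All cut coordinates (distinct, sorted): [4, 9, 14, 27, 36, 46, 51, 76]

Fragments:
  [0,4): 4 bp
  [4,9): 5 bp
  [9,14): 5 bp
  [14,27): 13 bp
  [27,36): 9 bp
  [36,46): 10 bp
  [46,51): 5 bp
  [51,76): 25 bp
  [76,83): 7 bp

[4,5,5,5,7,9,10,13,25]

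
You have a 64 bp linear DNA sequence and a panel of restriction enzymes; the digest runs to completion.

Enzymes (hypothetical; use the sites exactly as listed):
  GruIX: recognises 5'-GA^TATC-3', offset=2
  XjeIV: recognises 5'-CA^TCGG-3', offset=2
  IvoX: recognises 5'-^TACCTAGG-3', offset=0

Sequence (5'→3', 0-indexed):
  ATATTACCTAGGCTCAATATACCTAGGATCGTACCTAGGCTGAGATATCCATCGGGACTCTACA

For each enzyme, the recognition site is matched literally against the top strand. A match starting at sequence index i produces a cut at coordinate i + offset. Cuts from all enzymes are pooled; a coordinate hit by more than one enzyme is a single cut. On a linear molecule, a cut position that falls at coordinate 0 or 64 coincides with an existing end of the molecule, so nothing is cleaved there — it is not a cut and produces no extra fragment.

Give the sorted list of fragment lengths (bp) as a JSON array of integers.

[4,6,12,13,14,15]

Scan for sites:
  GruIX (GATATC, off=2): starts [43] → cuts [45]
  XjeIV (CATCGG, off=2): starts [49] → cuts [51]
  IvoX (TACCTAGG, off=0): starts [4, 19, 31] → cuts [4, 19, 31]

All cut coordinates (distinct, sorted): [4, 19, 31, 45, 51]

Fragments:
  [0,4): 4 bp
  [4,19): 15 bp
  [19,31): 12 bp
  [31,45): 14 bp
  [45,51): 6 bp
  [51,64): 13 bp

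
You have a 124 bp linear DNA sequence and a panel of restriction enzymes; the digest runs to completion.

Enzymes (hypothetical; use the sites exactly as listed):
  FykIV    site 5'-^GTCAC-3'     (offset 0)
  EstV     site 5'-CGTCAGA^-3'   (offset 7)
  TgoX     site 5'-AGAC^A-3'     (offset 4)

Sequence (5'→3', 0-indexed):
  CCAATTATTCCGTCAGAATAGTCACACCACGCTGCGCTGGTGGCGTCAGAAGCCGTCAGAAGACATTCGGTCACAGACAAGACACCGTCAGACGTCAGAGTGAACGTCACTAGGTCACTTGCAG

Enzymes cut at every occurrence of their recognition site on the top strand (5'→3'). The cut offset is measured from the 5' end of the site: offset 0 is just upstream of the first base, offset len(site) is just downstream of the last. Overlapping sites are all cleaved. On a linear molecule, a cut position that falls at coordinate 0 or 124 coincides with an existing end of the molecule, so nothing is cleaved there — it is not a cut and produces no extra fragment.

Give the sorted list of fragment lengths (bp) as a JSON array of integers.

Scan for sites:
  FykIV (GTCAC, off=0): starts [20, 69, 105, 113] → cuts [20, 69, 105, 113]
  EstV (CGTCAGA, off=7): starts [10, 43, 53, 85, 92] → cuts [17, 50, 60, 92, 99]
  TgoX (AGACA, off=4): starts [60, 74, 79] → cuts [64, 78, 83]

Pooled cuts: [17, 20, 50, 60, 64, 69, 78, 83, 92, 99, 105, 113]

Fragment lengths:
  [0,17): 17 bp
  [17,20): 3 bp
  [20,50): 30 bp
  [50,60): 10 bp
  [60,64): 4 bp
  [64,69): 5 bp
  [69,78): 9 bp
  [78,83): 5 bp
  [83,92): 9 bp
  [92,99): 7 bp
  [99,105): 6 bp
  [105,113): 8 bp
  [113,124): 11 bp

[3,4,5,5,6,7,8,9,9,10,11,17,30]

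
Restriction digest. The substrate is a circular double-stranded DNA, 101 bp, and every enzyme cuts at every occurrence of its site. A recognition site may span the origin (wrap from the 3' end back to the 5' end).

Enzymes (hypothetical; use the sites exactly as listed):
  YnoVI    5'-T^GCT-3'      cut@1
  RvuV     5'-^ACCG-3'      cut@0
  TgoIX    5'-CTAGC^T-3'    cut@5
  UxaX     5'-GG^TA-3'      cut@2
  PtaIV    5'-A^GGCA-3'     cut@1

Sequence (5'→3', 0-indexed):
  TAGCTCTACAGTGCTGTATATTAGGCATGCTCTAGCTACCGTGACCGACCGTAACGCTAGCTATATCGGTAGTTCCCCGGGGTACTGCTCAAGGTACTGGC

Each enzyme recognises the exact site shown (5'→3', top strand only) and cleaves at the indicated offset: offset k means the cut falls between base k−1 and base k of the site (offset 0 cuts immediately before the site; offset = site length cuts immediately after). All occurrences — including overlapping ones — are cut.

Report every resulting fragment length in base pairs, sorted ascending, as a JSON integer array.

Site scan:
  YnoVI (TGCT, off=1): starts [11, 27, 85] → cuts [12, 28, 86]
  RvuV (ACCG, off=0): starts [37, 43, 47] → cuts [37, 43, 47]
  TgoIX (CTAGCT, off=5): starts [31, 56, 100] → cuts [4, 36, 61]
  UxaX (GGTA, off=2): starts [67, 80, 92] → cuts [69, 82, 94]
  PtaIV (AGGCA, off=1): starts [22] → cuts [23]

All cut coordinates (distinct, sorted): [4, 12, 23, 28, 36, 37, 43, 47, 61, 69, 82, 86, 94]

Fragment lengths:
  4→12: 8 bp
  12→23: 11 bp
  23→28: 5 bp
  28→36: 8 bp
  36→37: 1 bp
  37→43: 6 bp
  43→47: 4 bp
  47→61: 14 bp
  61→69: 8 bp
  69→82: 13 bp
  82→86: 4 bp
  86→94: 8 bp
  94→4 (wrap): 101-94+4 = 11 bp

[1,4,4,5,6,8,8,8,8,11,11,13,14]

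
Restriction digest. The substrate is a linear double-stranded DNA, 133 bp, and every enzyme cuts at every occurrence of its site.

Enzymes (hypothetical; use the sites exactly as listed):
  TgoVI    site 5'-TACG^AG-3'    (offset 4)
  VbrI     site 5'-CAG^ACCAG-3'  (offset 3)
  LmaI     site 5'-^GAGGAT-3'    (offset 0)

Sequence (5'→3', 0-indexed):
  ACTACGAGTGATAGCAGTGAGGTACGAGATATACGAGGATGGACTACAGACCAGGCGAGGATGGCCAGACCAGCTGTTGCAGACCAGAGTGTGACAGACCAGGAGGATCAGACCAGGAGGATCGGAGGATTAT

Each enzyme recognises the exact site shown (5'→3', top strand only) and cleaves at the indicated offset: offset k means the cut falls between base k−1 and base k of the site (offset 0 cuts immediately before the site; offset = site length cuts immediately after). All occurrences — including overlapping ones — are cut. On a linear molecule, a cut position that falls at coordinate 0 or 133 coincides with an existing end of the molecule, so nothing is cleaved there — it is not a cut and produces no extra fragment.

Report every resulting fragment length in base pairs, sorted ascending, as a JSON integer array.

Site scan:
  TgoVI (TACGAG, off=4): starts [2, 22, 31] → cuts [6, 26, 35]
  VbrI (CAGACCAG, off=3): starts [46, 65, 79, 94, 108] → cuts [49, 68, 82, 97, 111]
  LmaI (GAGGAT, off=0): starts [34, 56, 102, 116, 124] → cuts [34, 56, 102, 116, 124]

Pooled cuts: [6, 26, 34, 35, 49, 56, 68, 82, 97, 102, 111, 116, 124]

Fragments:
  [0,6): 6 bp
  [6,26): 20 bp
  [26,34): 8 bp
  [34,35): 1 bp
  [35,49): 14 bp
  [49,56): 7 bp
  [56,68): 12 bp
  [68,82): 14 bp
  [82,97): 15 bp
  [97,102): 5 bp
  [102,111): 9 bp
  [111,116): 5 bp
  [116,124): 8 bp
  [124,133): 9 bp

[1,5,5,6,7,8,8,9,9,12,14,14,15,20]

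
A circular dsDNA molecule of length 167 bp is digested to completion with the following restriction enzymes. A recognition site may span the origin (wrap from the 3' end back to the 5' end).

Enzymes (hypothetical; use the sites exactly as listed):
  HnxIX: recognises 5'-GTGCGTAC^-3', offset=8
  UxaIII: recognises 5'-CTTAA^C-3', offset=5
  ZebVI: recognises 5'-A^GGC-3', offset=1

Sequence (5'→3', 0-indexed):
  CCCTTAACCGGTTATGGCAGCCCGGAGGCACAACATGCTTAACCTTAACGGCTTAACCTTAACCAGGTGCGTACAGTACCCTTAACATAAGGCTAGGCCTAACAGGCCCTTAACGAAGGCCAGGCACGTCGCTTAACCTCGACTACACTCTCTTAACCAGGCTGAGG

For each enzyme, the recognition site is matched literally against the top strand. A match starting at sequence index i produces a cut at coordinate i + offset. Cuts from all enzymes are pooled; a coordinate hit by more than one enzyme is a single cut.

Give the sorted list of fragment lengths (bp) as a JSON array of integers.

Scan for sites:
  HnxIX (GTGCGTAC, off=8): starts [66] → cuts [74]
  UxaIII (CTTAAC, off=5): starts [2, 37, 43, 51, 57, 80, 108, 131, 151] → cuts [7, 42, 48, 56, 62, 85, 113, 136, 156]
  ZebVI (AGGC, off=1): starts [25, 89, 94, 103, 116, 121, 158, 164] → cuts [26, 90, 95, 104, 117, 122, 159, 165]

Pooled cuts: [7, 26, 42, 48, 56, 62, 74, 85, 90, 95, 104, 113, 117, 122, 136, 156, 159, 165]

Fragments:
  7→26: 19 bp
  26→42: 16 bp
  42→48: 6 bp
  48→56: 8 bp
  56→62: 6 bp
  62→74: 12 bp
  74→85: 11 bp
  85→90: 5 bp
  90→95: 5 bp
  95→104: 9 bp
  104→113: 9 bp
  113→117: 4 bp
  117→122: 5 bp
  122→136: 14 bp
  136→156: 20 bp
  156→159: 3 bp
  159→165: 6 bp
  165→7 (wrap): 167-165+7 = 9 bp

[3,4,5,5,5,6,6,6,8,9,9,9,11,12,14,16,19,20]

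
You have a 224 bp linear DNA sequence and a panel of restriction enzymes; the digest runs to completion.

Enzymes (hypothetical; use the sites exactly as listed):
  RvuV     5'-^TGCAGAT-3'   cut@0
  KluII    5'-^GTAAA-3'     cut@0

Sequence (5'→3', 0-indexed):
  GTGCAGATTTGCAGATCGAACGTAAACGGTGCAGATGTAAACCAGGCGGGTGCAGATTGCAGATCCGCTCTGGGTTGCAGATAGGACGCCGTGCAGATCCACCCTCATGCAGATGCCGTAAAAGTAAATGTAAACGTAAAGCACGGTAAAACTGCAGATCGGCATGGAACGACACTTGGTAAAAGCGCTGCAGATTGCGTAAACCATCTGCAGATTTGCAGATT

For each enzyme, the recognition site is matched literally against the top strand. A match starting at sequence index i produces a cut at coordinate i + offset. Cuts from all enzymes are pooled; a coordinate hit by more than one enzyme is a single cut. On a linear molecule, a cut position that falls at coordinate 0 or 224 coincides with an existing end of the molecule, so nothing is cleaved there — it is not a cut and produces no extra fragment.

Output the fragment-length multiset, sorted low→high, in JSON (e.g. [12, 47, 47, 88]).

Site scan:
  RvuV TGCAGAT/0: at [1, 9, 29, 50, 57, 75, 91, 107, 152, 188, 208, 216] ⇒ [1, 9, 29, 50, 57, 75, 91, 107, 152, 188, 208, 216]
  KluII GTAAA/0: at [21, 36, 117, 123, 129, 135, 145, 178, 198] ⇒ [21, 36, 117, 123, 129, 135, 145, 178, 198]

All cut coordinates (distinct, sorted): [1, 9, 21, 29, 36, 50, 57, 75, 91, 107, 117, 123, 129, 135, 145, 152, 178, 188, 198, 208, 216]

Fragments:
  [0,1): 1 bp
  [1,9): 8 bp
  [9,21): 12 bp
  [21,29): 8 bp
  [29,36): 7 bp
  [36,50): 14 bp
  [50,57): 7 bp
  [57,75): 18 bp
  [75,91): 16 bp
  [91,107): 16 bp
  [107,117): 10 bp
  [117,123): 6 bp
  [123,129): 6 bp
  [129,135): 6 bp
  [135,145): 10 bp
  [145,152): 7 bp
  [152,178): 26 bp
  [178,188): 10 bp
  [188,198): 10 bp
  [198,208): 10 bp
  [208,216): 8 bp
  [216,224): 8 bp

[1,6,6,6,7,7,7,8,8,8,8,10,10,10,10,10,12,14,16,16,18,26]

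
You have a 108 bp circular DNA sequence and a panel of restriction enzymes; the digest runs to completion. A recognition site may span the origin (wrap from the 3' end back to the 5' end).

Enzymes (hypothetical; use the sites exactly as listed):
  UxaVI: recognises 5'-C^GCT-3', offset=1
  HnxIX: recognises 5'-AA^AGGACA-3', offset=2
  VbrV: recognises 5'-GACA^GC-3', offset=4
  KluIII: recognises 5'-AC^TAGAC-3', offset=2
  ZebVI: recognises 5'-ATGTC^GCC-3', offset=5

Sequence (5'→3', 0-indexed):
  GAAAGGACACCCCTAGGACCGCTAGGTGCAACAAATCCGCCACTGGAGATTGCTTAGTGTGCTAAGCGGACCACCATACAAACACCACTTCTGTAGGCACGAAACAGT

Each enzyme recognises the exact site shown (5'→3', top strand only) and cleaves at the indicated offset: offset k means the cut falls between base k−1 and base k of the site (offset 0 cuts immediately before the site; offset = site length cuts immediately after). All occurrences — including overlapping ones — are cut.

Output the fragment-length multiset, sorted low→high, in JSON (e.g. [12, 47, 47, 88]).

Site scan:
  UxaVI CGCT/1: at [19] ⇒ [20]
  HnxIX AAAGGACA/2: at [1] ⇒ [3]
  VbrV (GACAGC, off=4): no sites
  KluIII (ACTAGAC, off=2): no sites
  ZebVI (ATGTCGCC, off=5): no sites

Pooled cuts: [3, 20]

Fragment lengths:
  3→20: 17 bp
  20→3 (wrap): 108-20+3 = 91 bp

[17,91]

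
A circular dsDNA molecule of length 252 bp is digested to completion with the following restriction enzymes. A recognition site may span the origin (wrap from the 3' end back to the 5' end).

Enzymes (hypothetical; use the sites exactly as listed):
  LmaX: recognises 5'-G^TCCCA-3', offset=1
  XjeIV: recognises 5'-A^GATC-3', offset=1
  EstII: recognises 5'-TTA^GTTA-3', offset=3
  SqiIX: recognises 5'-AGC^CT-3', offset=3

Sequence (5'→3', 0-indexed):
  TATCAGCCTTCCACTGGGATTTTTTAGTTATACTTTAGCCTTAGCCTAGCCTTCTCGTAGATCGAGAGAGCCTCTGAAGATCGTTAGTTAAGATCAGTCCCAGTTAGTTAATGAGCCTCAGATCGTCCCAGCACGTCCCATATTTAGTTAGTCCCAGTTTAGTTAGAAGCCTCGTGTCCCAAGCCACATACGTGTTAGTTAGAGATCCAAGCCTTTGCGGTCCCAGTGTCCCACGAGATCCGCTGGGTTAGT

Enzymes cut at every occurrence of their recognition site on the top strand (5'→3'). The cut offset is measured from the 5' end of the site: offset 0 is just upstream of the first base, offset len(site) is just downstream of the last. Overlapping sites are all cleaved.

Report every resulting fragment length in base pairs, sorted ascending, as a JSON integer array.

[4,5,5,5,5,6,6,6,6,7,8,8,8,8,9,9,9,9,9,10,10,10,11,12,13,14,19,21]

Per-enzyme occurrences:
  LmaX (GTCCCA, off=1): starts [96, 124, 134, 150, 175, 219, 227] → cuts [97, 125, 135, 151, 176, 220, 228]
  XjeIV (AGATC, off=1): starts [58, 77, 90, 119, 202, 235] → cuts [59, 78, 91, 120, 203, 236]
  EstII (TTAGTTA, off=3): starts [23, 83, 103, 143, 158, 194, 247] → cuts [26, 86, 106, 146, 161, 197, 250]
  SqiIX (AGCCT, off=3): starts [4, 36, 42, 47, 68, 113, 167, 209] → cuts [7, 39, 45, 50, 71, 116, 170, 212]

All cut coordinates (distinct, sorted): [7, 26, 39, 45, 50, 59, 71, 78, 86, 91, 97, 106, 116, 120, 125, 135, 146, 151, 161, 170, 176, 197, 203, 212, 220, 228, 236, 250]

Fragments:
  7→26: 19 bp
  26→39: 13 bp
  39→45: 6 bp
  45→50: 5 bp
  50→59: 9 bp
  59→71: 12 bp
  71→78: 7 bp
  78→86: 8 bp
  86→91: 5 bp
  91→97: 6 bp
  97→106: 9 bp
  106→116: 10 bp
  116→120: 4 bp
  120→125: 5 bp
  125→135: 10 bp
  135→146: 11 bp
  146→151: 5 bp
  151→161: 10 bp
  161→170: 9 bp
  170→176: 6 bp
  176→197: 21 bp
  197→203: 6 bp
  203→212: 9 bp
  212→220: 8 bp
  220→228: 8 bp
  228→236: 8 bp
  236→250: 14 bp
  250→7 (wrap): 252-250+7 = 9 bp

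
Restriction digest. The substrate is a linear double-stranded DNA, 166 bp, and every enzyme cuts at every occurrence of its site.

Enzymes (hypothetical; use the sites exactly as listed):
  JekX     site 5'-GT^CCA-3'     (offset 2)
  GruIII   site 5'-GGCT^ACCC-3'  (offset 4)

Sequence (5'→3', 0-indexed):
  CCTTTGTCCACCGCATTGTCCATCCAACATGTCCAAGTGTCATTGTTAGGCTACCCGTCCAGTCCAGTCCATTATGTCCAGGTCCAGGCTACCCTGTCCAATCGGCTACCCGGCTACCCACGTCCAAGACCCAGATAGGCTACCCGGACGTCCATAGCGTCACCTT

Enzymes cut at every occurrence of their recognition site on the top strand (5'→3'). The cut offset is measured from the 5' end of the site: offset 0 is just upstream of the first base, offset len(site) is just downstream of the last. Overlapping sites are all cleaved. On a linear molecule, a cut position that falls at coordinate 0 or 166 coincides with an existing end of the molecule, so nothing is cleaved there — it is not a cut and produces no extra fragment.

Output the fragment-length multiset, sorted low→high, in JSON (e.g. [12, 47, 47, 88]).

[5,5,6,6,7,7,7,8,8,9,10,10,12,13,15,18,20]

Per-enzyme occurrences:
  JekX (GTCCA, off=2): starts [5, 17, 30, 56, 61, 66, 75, 81, 95, 121, 149] → cuts [7, 19, 32, 58, 63, 68, 77, 83, 97, 123, 151]
  GruIII (GGCTACCC, off=4): starts [48, 86, 103, 111, 137] → cuts [52, 90, 107, 115, 141]

Pooled cuts: [7, 19, 32, 52, 58, 63, 68, 77, 83, 90, 97, 107, 115, 123, 141, 151]

Fragments:
  [0,7): 7 bp
  [7,19): 12 bp
  [19,32): 13 bp
  [32,52): 20 bp
  [52,58): 6 bp
  [58,63): 5 bp
  [63,68): 5 bp
  [68,77): 9 bp
  [77,83): 6 bp
  [83,90): 7 bp
  [90,97): 7 bp
  [97,107): 10 bp
  [107,115): 8 bp
  [115,123): 8 bp
  [123,141): 18 bp
  [141,151): 10 bp
  [151,166): 15 bp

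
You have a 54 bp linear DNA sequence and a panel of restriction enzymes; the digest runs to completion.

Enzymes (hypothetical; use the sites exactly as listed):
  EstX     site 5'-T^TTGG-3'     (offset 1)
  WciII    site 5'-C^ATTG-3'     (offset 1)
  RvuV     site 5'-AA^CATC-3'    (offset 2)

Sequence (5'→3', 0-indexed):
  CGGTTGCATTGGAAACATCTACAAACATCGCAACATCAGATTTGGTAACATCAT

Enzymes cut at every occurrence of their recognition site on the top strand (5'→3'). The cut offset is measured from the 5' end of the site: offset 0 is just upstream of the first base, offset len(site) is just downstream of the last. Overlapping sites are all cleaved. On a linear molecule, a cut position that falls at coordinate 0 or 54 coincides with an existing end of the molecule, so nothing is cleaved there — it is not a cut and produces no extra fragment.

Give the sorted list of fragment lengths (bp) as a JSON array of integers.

Site scan:
  EstX TTTGG/1: at [40] ⇒ [41]
  WciII CATTG/1: at [6] ⇒ [7]
  RvuV AACATC/2: at [13, 23, 31, 46] ⇒ [15, 25, 33, 48]

Pooled cuts: [7, 15, 25, 33, 41, 48]

Fragments:
  [0,7): 7 bp
  [7,15): 8 bp
  [15,25): 10 bp
  [25,33): 8 bp
  [33,41): 8 bp
  [41,48): 7 bp
  [48,54): 6 bp

[6,7,7,8,8,8,10]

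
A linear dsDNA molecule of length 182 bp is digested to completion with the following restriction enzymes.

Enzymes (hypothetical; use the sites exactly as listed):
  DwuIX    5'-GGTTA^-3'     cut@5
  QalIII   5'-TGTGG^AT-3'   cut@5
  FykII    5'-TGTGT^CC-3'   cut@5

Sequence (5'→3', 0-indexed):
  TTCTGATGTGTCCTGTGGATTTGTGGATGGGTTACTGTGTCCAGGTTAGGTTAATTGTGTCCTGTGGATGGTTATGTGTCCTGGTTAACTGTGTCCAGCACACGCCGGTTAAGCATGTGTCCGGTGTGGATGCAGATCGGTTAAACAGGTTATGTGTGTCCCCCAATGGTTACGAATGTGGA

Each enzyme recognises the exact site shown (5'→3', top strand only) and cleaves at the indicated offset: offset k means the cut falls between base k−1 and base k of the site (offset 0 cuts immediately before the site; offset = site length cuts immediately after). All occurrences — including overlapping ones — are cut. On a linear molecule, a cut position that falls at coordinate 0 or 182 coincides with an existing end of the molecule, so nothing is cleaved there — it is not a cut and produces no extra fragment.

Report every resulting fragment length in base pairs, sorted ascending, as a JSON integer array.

[5,5,6,7,7,7,7,7,7,8,8,8,8,9,9,9,10,11,13,14,17]

Scan for sites:
  DwuIX GGTTA/5: at [29, 43, 48, 69, 82, 106, 138, 147, 167] ⇒ [34, 48, 53, 74, 87, 111, 143, 152, 172]
  QalIII TGTGGAT/5: at [13, 21, 62, 124] ⇒ [18, 26, 67, 129]
  FykII TGTGTCC/5: at [6, 35, 55, 74, 89, 115, 154] ⇒ [11, 40, 60, 79, 94, 120, 159]

Pooled cuts: [11, 18, 26, 34, 40, 48, 53, 60, 67, 74, 79, 87, 94, 111, 120, 129, 143, 152, 159, 172]

Fragment lengths:
  [0,11): 11 bp
  [11,18): 7 bp
  [18,26): 8 bp
  [26,34): 8 bp
  [34,40): 6 bp
  [40,48): 8 bp
  [48,53): 5 bp
  [53,60): 7 bp
  [60,67): 7 bp
  [67,74): 7 bp
  [74,79): 5 bp
  [79,87): 8 bp
  [87,94): 7 bp
  [94,111): 17 bp
  [111,120): 9 bp
  [120,129): 9 bp
  [129,143): 14 bp
  [143,152): 9 bp
  [152,159): 7 bp
  [159,172): 13 bp
  [172,182): 10 bp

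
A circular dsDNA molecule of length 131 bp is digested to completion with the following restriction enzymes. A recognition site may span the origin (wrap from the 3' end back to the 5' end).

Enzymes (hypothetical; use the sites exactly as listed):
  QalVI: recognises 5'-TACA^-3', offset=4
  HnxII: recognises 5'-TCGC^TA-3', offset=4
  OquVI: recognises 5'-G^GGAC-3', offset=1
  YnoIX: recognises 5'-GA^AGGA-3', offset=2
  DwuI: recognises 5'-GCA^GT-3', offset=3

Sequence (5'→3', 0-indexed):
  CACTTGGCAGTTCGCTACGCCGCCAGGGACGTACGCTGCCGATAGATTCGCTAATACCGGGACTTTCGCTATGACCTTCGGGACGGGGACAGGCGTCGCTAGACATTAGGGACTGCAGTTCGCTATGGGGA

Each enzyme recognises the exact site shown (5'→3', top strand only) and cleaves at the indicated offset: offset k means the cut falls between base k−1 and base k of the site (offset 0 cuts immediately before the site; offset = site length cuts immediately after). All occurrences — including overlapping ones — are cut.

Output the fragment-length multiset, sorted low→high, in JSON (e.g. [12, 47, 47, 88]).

Scan for sites:
  QalVI (TACA, off=4): no sites
  HnxII (TCGCTA, off=4): starts [11, 47, 65, 95, 119] → cuts [15, 51, 69, 99, 123]
  OquVI (GGGAC, off=1): starts [25, 58, 79, 85, 108, 127] → cuts [26, 59, 80, 86, 109, 128]
  YnoIX (GAAGGA, off=2): no sites
  DwuI (GCAGT, off=3): starts [6, 114] → cuts [9, 117]

All cut coordinates (distinct, sorted): [9, 15, 26, 51, 59, 69, 80, 86, 99, 109, 117, 123, 128]

Fragments:
  9→15: 6 bp
  15→26: 11 bp
  26→51: 25 bp
  51→59: 8 bp
  59→69: 10 bp
  69→80: 11 bp
  80→86: 6 bp
  86→99: 13 bp
  99→109: 10 bp
  109→117: 8 bp
  117→123: 6 bp
  123→128: 5 bp
  128→9 (wrap): 131-128+9 = 12 bp

[5,6,6,6,8,8,10,10,11,11,12,13,25]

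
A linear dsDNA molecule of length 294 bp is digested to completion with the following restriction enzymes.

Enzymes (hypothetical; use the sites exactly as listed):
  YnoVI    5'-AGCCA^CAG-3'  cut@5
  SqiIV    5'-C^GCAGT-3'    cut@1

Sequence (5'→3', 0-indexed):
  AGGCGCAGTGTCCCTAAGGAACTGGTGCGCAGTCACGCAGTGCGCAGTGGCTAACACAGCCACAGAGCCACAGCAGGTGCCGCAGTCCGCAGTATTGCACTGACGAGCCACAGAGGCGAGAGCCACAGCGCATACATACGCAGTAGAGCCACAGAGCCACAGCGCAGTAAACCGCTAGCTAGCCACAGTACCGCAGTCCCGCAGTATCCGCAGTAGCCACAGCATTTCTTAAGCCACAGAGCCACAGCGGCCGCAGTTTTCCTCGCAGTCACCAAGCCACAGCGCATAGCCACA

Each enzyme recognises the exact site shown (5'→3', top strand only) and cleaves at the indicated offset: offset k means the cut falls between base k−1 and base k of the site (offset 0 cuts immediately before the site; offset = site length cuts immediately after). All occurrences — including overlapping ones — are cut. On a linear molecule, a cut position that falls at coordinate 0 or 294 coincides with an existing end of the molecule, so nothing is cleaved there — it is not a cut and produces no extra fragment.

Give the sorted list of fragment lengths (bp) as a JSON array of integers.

Per-enzyme occurrences:
  YnoVI (AGCCACAG, off=5): starts [57, 65, 105, 120, 146, 154, 180, 214, 231, 239, 274] → cuts [62, 70, 110, 125, 151, 159, 185, 219, 236, 244, 279]
  SqiIV (CGCAGT, off=1): starts [3, 27, 35, 42, 80, 87, 138, 162, 191, 199, 208, 251, 263] → cuts [4, 28, 36, 43, 81, 88, 139, 163, 192, 200, 209, 252, 264]

Pooled cuts: [4, 28, 36, 43, 62, 70, 81, 88, 110, 125, 139, 151, 159, 163, 185, 192, 200, 209, 219, 236, 244, 252, 264, 279]

Fragment lengths:
  [0,4): 4 bp
  [4,28): 24 bp
  [28,36): 8 bp
  [36,43): 7 bp
  [43,62): 19 bp
  [62,70): 8 bp
  [70,81): 11 bp
  [81,88): 7 bp
  [88,110): 22 bp
  [110,125): 15 bp
  [125,139): 14 bp
  [139,151): 12 bp
  [151,159): 8 bp
  [159,163): 4 bp
  [163,185): 22 bp
  [185,192): 7 bp
  [192,200): 8 bp
  [200,209): 9 bp
  [209,219): 10 bp
  [219,236): 17 bp
  [236,244): 8 bp
  [244,252): 8 bp
  [252,264): 12 bp
  [264,279): 15 bp
  [279,294): 15 bp

[4,4,7,7,7,8,8,8,8,8,8,9,10,11,12,12,14,15,15,15,17,19,22,22,24]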